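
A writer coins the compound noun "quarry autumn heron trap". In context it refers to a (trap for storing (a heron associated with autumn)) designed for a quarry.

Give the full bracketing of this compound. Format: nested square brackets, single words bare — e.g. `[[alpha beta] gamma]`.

[quarry [[autumn heron] trap]]

Whole compound: head "trap" (specifically "autumn heron trap"), modifier "quarry".
"autumn heron trap" → head "trap", modifier "autumn heron".
"autumn heron" → head "heron", modifier "autumn".
Assembled: [quarry [[autumn heron] trap]].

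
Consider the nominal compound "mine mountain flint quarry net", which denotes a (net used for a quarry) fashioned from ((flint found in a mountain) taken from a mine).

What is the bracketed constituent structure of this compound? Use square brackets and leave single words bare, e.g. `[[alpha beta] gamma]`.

The outermost head in the paraphrase is "net" (specifically "quarry net"), modified by "mine mountain flint".
"mine mountain flint" → head "flint" (specifically "mountain flint"), modifier "mine".
"mountain flint" → head "flint", modifier "mountain".
"quarry net" → head "net", modifier "quarry".
Putting it together: [[mine [mountain flint]] [quarry net]].

[[mine [mountain flint]] [quarry net]]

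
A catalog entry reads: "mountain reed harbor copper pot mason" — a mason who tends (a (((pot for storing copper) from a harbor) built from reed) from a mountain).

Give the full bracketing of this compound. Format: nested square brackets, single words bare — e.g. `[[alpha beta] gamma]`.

[[mountain [reed [harbor [copper pot]]]] mason]

The outermost head in the paraphrase is "mason", modified by "mountain reed harbor copper pot".
"mountain reed harbor copper pot" → head "pot" (specifically "reed harbor copper pot"), modifier "mountain".
"reed harbor copper pot" → head "pot" (specifically "harbor copper pot"), modifier "reed".
"harbor copper pot" → head "pot" (specifically "copper pot"), modifier "harbor".
"copper pot" → head "pot", modifier "copper".
So the structure is [[mountain [reed [harbor [copper pot]]]] mason].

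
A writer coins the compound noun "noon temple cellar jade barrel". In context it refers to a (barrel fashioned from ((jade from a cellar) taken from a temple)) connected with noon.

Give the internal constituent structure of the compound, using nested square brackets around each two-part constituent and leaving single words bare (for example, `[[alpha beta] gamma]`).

At the top level: head "barrel" (specifically "temple cellar jade barrel"); modifier "noon".
Inside "temple cellar jade barrel": head "barrel", modifier "temple cellar jade".
Inside "temple cellar jade": head "jade" (specifically "cellar jade"), modifier "temple".
Inside "cellar jade": head "jade", modifier "cellar".
So the structure is [noon [[temple [cellar jade]] barrel]].

[noon [[temple [cellar jade]] barrel]]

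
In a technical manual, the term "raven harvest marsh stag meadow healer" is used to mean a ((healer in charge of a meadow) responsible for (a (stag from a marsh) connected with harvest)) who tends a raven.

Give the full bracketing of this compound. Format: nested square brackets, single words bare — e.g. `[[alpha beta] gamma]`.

[raven [[harvest [marsh stag]] [meadow healer]]]

At the top level: head "healer" (specifically "harvest marsh stag meadow healer"); modifier "raven".
"harvest marsh stag meadow healer" → head "healer" (specifically "meadow healer"), modifier "harvest marsh stag".
"harvest marsh stag" → head "stag" (specifically "marsh stag"), modifier "harvest".
"marsh stag" → head "stag", modifier "marsh".
"meadow healer" → head "healer", modifier "meadow".
Putting it together: [raven [[harvest [marsh stag]] [meadow healer]]].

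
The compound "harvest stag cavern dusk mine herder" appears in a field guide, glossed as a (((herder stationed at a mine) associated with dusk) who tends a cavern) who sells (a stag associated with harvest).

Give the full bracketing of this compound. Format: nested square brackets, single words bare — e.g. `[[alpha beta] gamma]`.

[[harvest stag] [cavern [dusk [mine herder]]]]

Overall it is a kind of herder (specifically "cavern dusk mine herder"); the modifier is "harvest stag".
"harvest stag" → head "stag", modifier "harvest".
"cavern dusk mine herder" → head "herder" (specifically "dusk mine herder"), modifier "cavern".
"dusk mine herder" → head "herder" (specifically "mine herder"), modifier "dusk".
"mine herder" → head "herder", modifier "mine".
Putting it together: [[harvest stag] [cavern [dusk [mine herder]]]].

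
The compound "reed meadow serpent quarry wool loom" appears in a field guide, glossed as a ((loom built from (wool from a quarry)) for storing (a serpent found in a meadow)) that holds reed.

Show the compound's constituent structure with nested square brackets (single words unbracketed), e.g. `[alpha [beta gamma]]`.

[reed [[meadow serpent] [[quarry wool] loom]]]

At the top level: head "loom" (specifically "meadow serpent quarry wool loom"); modifier "reed".
Within "meadow serpent quarry wool loom", the head is "loom" (specifically "quarry wool loom") and the modifier is "meadow serpent".
Within "meadow serpent", the head is "serpent" and the modifier is "meadow".
Within "quarry wool loom", the head is "loom" and the modifier is "quarry wool".
Within "quarry wool", the head is "wool" and the modifier is "quarry".
So the structure is [reed [[meadow serpent] [[quarry wool] loom]]].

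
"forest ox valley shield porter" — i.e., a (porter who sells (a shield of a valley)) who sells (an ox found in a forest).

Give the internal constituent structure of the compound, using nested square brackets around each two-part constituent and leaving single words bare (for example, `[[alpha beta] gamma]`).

At the top level: head "porter" (specifically "valley shield porter"); modifier "forest ox".
Inside "forest ox": head "ox", modifier "forest".
Inside "valley shield porter": head "porter", modifier "valley shield".
Inside "valley shield": head "shield", modifier "valley".
Assembled: [[forest ox] [[valley shield] porter]].

[[forest ox] [[valley shield] porter]]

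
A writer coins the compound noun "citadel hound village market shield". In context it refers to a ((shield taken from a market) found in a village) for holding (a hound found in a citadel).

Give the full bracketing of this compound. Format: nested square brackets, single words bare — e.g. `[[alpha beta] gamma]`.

Whole compound: head "shield" (specifically "village market shield"), modifier "citadel hound".
"citadel hound" → head "hound", modifier "citadel".
"village market shield" → head "shield" (specifically "market shield"), modifier "village".
"market shield" → head "shield", modifier "market".
Assembled: [[citadel hound] [village [market shield]]].

[[citadel hound] [village [market shield]]]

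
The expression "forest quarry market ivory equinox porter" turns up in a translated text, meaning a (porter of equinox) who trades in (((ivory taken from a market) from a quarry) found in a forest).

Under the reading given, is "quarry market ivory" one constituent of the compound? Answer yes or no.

yes

The paraphrase groups the words so that "quarry market ivory" is one unit: it corresponds to a single parenthesized sub-phrase.
The full structure is [[forest [quarry [market ivory]]] [equinox porter]], in which [quarry market ivory] is a constituent.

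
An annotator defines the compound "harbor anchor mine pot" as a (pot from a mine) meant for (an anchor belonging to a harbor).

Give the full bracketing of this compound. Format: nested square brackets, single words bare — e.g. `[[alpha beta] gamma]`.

The outermost head in the paraphrase is "pot" (specifically "mine pot"), modified by "harbor anchor".
Inside "harbor anchor": head "anchor", modifier "harbor".
Inside "mine pot": head "pot", modifier "mine".
So the structure is [[harbor anchor] [mine pot]].

[[harbor anchor] [mine pot]]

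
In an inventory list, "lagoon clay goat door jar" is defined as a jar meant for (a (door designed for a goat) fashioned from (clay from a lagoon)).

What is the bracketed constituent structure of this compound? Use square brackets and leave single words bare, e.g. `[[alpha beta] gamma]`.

Overall it is a kind of jar; the modifier is "lagoon clay goat door".
Within "lagoon clay goat door", the head is "door" (specifically "goat door") and the modifier is "lagoon clay".
Within "lagoon clay", the head is "clay" and the modifier is "lagoon".
Within "goat door", the head is "door" and the modifier is "goat".
So the structure is [[[lagoon clay] [goat door]] jar].

[[[lagoon clay] [goat door]] jar]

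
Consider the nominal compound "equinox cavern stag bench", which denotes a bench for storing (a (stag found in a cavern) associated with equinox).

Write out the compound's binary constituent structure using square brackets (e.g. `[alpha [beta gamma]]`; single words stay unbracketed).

[[equinox [cavern stag]] bench]

At the top level: head "bench"; modifier "equinox cavern stag".
"equinox cavern stag" → head "stag" (specifically "cavern stag"), modifier "equinox".
"cavern stag" → head "stag", modifier "cavern".
Putting it together: [[equinox [cavern stag]] bench].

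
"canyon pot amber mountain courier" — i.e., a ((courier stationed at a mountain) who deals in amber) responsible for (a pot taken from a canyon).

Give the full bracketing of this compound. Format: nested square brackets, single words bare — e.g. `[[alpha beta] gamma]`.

The outermost head in the paraphrase is "courier" (specifically "amber mountain courier"), modified by "canyon pot".
Inside "canyon pot": head "pot", modifier "canyon".
Inside "amber mountain courier": head "courier" (specifically "mountain courier"), modifier "amber".
Inside "mountain courier": head "courier", modifier "mountain".
Putting it together: [[canyon pot] [amber [mountain courier]]].

[[canyon pot] [amber [mountain courier]]]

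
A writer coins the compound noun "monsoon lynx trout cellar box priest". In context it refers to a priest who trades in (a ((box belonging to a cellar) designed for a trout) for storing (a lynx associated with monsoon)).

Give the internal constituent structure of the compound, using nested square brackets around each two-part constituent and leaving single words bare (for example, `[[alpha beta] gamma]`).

[[[monsoon lynx] [trout [cellar box]]] priest]

Whole compound: head "priest", modifier "monsoon lynx trout cellar box".
Inside "monsoon lynx trout cellar box": head "box" (specifically "trout cellar box"), modifier "monsoon lynx".
Inside "monsoon lynx": head "lynx", modifier "monsoon".
Inside "trout cellar box": head "box" (specifically "cellar box"), modifier "trout".
Inside "cellar box": head "box", modifier "cellar".
Putting it together: [[[monsoon lynx] [trout [cellar box]]] priest].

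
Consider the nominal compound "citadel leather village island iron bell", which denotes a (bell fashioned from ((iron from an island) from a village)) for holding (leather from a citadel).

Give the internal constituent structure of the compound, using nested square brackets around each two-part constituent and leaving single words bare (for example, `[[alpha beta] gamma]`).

[[citadel leather] [[village [island iron]] bell]]

At the top level: head "bell" (specifically "village island iron bell"); modifier "citadel leather".
Within "citadel leather", the head is "leather" and the modifier is "citadel".
Within "village island iron bell", the head is "bell" and the modifier is "village island iron".
Within "village island iron", the head is "iron" (specifically "island iron") and the modifier is "village".
Within "island iron", the head is "iron" and the modifier is "island".
So the structure is [[citadel leather] [[village [island iron]] bell]].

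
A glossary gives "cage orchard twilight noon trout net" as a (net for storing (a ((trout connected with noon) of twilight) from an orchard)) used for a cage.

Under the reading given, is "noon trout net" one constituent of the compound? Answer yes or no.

The top-level split is [cage] [orchard twilight noon trout net]; the full structure is [cage [[orchard [twilight [noon trout]]] net]].
"noon trout net" straddles a constituent boundary, so it is not a single unit.

no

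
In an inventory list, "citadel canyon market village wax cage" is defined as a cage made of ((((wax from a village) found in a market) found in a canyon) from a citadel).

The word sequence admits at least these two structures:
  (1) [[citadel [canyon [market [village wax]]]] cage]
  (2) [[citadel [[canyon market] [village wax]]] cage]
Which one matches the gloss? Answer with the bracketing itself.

[[citadel [canyon [market [village wax]]]] cage]

The paraphrase's head is the "cage" part ("cage"); its modifier is "citadel canyon market village wax".
That top-level split, carried through the inner groups, gives [[citadel [canyon [market [village wax]]]] cage].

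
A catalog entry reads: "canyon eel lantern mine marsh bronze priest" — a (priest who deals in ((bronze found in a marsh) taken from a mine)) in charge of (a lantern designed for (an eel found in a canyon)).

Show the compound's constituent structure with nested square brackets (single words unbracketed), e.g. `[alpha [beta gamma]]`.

[[[canyon eel] lantern] [[mine [marsh bronze]] priest]]

Whole compound: head "priest" (specifically "mine marsh bronze priest"), modifier "canyon eel lantern".
"canyon eel lantern" → head "lantern", modifier "canyon eel".
"canyon eel" → head "eel", modifier "canyon".
"mine marsh bronze priest" → head "priest", modifier "mine marsh bronze".
"mine marsh bronze" → head "bronze" (specifically "marsh bronze"), modifier "mine".
"marsh bronze" → head "bronze", modifier "marsh".
So the structure is [[[canyon eel] lantern] [[mine [marsh bronze]] priest]].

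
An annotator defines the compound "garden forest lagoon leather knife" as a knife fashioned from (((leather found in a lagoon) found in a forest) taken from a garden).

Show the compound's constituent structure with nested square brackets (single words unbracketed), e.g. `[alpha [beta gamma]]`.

[[garden [forest [lagoon leather]]] knife]

Whole compound: head "knife", modifier "garden forest lagoon leather".
Within "garden forest lagoon leather", the head is "leather" (specifically "forest lagoon leather") and the modifier is "garden".
Within "forest lagoon leather", the head is "leather" (specifically "lagoon leather") and the modifier is "forest".
Within "lagoon leather", the head is "leather" and the modifier is "lagoon".
So the structure is [[garden [forest [lagoon leather]]] knife].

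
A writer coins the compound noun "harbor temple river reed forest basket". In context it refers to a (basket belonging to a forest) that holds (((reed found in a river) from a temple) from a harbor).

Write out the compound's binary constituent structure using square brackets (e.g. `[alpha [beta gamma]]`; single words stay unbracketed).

[[harbor [temple [river reed]]] [forest basket]]

The outermost head in the paraphrase is "basket" (specifically "forest basket"), modified by "harbor temple river reed".
"harbor temple river reed" → head "reed" (specifically "temple river reed"), modifier "harbor".
"temple river reed" → head "reed" (specifically "river reed"), modifier "temple".
"river reed" → head "reed", modifier "river".
"forest basket" → head "basket", modifier "forest".
Putting it together: [[harbor [temple [river reed]]] [forest basket]].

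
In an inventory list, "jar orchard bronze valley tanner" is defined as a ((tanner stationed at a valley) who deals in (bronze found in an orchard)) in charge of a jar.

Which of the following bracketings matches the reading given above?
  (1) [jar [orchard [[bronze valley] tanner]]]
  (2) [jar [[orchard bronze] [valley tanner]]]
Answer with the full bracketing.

[jar [[orchard bronze] [valley tanner]]]

The paraphrase's head is the "tanner" part ("orchard bronze valley tanner"); its modifier is "jar".
That top-level split, carried through the inner groups, gives [jar [[orchard bronze] [valley tanner]]].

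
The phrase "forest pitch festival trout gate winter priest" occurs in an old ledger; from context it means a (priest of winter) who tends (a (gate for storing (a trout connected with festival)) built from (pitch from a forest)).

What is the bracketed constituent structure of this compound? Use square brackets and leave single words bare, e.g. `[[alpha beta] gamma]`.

[[[forest pitch] [[festival trout] gate]] [winter priest]]

Overall it is a kind of priest (specifically "winter priest"); the modifier is "forest pitch festival trout gate".
Inside "forest pitch festival trout gate": head "gate" (specifically "festival trout gate"), modifier "forest pitch".
Inside "forest pitch": head "pitch", modifier "forest".
Inside "festival trout gate": head "gate", modifier "festival trout".
Inside "festival trout": head "trout", modifier "festival".
Inside "winter priest": head "priest", modifier "winter".
Assembled: [[[forest pitch] [[festival trout] gate]] [winter priest]].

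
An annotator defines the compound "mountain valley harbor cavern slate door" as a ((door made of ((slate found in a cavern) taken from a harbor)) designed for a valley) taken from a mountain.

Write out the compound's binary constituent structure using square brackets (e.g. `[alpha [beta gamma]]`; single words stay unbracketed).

[mountain [valley [[harbor [cavern slate]] door]]]

At the top level: head "door" (specifically "valley harbor cavern slate door"); modifier "mountain".
"valley harbor cavern slate door" → head "door" (specifically "harbor cavern slate door"), modifier "valley".
"harbor cavern slate door" → head "door", modifier "harbor cavern slate".
"harbor cavern slate" → head "slate" (specifically "cavern slate"), modifier "harbor".
"cavern slate" → head "slate", modifier "cavern".
Assembled: [mountain [valley [[harbor [cavern slate]] door]]].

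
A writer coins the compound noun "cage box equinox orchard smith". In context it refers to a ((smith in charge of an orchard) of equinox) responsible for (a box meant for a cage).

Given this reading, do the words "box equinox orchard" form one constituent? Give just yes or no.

no

The top-level split is [cage box] [equinox orchard smith]; the full structure is [[cage box] [equinox [orchard smith]]].
"box equinox orchard" straddles a constituent boundary, so it is not a single unit.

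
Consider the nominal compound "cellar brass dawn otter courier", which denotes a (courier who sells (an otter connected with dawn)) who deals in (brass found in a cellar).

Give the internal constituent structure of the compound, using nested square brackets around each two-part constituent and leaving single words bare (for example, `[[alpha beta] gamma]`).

Whole compound: head "courier" (specifically "dawn otter courier"), modifier "cellar brass".
"cellar brass" → head "brass", modifier "cellar".
"dawn otter courier" → head "courier", modifier "dawn otter".
"dawn otter" → head "otter", modifier "dawn".
Putting it together: [[cellar brass] [[dawn otter] courier]].

[[cellar brass] [[dawn otter] courier]]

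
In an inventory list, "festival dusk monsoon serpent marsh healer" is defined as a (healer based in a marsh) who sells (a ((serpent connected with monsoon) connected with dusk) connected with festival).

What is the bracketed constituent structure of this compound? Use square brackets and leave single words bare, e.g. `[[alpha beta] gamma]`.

The outermost head in the paraphrase is "healer" (specifically "marsh healer"), modified by "festival dusk monsoon serpent".
"festival dusk monsoon serpent" → head "serpent" (specifically "dusk monsoon serpent"), modifier "festival".
"dusk monsoon serpent" → head "serpent" (specifically "monsoon serpent"), modifier "dusk".
"monsoon serpent" → head "serpent", modifier "monsoon".
"marsh healer" → head "healer", modifier "marsh".
So the structure is [[festival [dusk [monsoon serpent]]] [marsh healer]].

[[festival [dusk [monsoon serpent]]] [marsh healer]]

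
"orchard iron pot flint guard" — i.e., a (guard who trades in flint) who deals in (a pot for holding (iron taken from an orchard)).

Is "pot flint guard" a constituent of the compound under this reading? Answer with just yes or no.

no

The top-level split is [orchard iron pot] [flint guard]; the full structure is [[[orchard iron] pot] [flint guard]].
"pot flint guard" straddles a constituent boundary, so it is not a single unit.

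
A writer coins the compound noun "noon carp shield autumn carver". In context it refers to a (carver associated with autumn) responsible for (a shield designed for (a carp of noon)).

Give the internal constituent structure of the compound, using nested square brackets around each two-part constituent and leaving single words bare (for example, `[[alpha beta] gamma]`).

At the top level: head "carver" (specifically "autumn carver"); modifier "noon carp shield".
Within "noon carp shield", the head is "shield" and the modifier is "noon carp".
Within "noon carp", the head is "carp" and the modifier is "noon".
Within "autumn carver", the head is "carver" and the modifier is "autumn".
Assembled: [[[noon carp] shield] [autumn carver]].

[[[noon carp] shield] [autumn carver]]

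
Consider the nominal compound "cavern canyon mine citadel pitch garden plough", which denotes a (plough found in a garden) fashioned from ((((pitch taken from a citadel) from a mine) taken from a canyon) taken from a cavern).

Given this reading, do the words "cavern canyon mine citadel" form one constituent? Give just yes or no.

The top-level split is [cavern canyon mine citadel pitch] [garden plough]; the full structure is [[cavern [canyon [mine [citadel pitch]]]] [garden plough]].
"cavern canyon mine citadel" straddles a constituent boundary, so it is not a single unit.

no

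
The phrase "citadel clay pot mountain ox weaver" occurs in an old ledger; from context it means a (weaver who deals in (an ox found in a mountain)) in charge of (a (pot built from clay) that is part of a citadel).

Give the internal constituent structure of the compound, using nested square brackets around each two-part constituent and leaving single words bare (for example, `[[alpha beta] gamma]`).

At the top level: head "weaver" (specifically "mountain ox weaver"); modifier "citadel clay pot".
Within "citadel clay pot", the head is "pot" (specifically "clay pot") and the modifier is "citadel".
Within "clay pot", the head is "pot" and the modifier is "clay".
Within "mountain ox weaver", the head is "weaver" and the modifier is "mountain ox".
Within "mountain ox", the head is "ox" and the modifier is "mountain".
Assembled: [[citadel [clay pot]] [[mountain ox] weaver]].

[[citadel [clay pot]] [[mountain ox] weaver]]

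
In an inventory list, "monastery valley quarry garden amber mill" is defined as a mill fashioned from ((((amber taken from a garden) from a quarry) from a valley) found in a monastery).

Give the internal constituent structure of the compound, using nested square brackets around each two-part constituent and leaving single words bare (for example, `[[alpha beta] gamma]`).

[[monastery [valley [quarry [garden amber]]]] mill]

Overall it is a kind of mill; the modifier is "monastery valley quarry garden amber".
Inside "monastery valley quarry garden amber": head "amber" (specifically "valley quarry garden amber"), modifier "monastery".
Inside "valley quarry garden amber": head "amber" (specifically "quarry garden amber"), modifier "valley".
Inside "quarry garden amber": head "amber" (specifically "garden amber"), modifier "quarry".
Inside "garden amber": head "amber", modifier "garden".
Putting it together: [[monastery [valley [quarry [garden amber]]]] mill].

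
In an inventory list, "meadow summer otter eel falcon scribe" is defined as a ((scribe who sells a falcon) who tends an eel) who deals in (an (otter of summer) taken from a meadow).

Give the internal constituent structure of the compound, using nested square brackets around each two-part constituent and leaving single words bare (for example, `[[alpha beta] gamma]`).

At the top level: head "scribe" (specifically "eel falcon scribe"); modifier "meadow summer otter".
Inside "meadow summer otter": head "otter" (specifically "summer otter"), modifier "meadow".
Inside "summer otter": head "otter", modifier "summer".
Inside "eel falcon scribe": head "scribe" (specifically "falcon scribe"), modifier "eel".
Inside "falcon scribe": head "scribe", modifier "falcon".
Putting it together: [[meadow [summer otter]] [eel [falcon scribe]]].

[[meadow [summer otter]] [eel [falcon scribe]]]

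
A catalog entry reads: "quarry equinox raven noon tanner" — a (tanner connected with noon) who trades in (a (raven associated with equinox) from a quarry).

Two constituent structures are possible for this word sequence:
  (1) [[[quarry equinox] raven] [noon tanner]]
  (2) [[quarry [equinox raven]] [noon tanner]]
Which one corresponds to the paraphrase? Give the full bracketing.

[[quarry [equinox raven]] [noon tanner]]

The paraphrase's head is the "tanner" part ("noon tanner"); its modifier is "quarry equinox raven".
That top-level split, carried through the inner groups, gives [[quarry [equinox raven]] [noon tanner]].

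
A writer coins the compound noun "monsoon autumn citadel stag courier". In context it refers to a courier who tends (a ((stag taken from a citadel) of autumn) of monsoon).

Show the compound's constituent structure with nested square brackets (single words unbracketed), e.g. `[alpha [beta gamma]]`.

At the top level: head "courier"; modifier "monsoon autumn citadel stag".
Inside "monsoon autumn citadel stag": head "stag" (specifically "autumn citadel stag"), modifier "monsoon".
Inside "autumn citadel stag": head "stag" (specifically "citadel stag"), modifier "autumn".
Inside "citadel stag": head "stag", modifier "citadel".
So the structure is [[monsoon [autumn [citadel stag]]] courier].

[[monsoon [autumn [citadel stag]]] courier]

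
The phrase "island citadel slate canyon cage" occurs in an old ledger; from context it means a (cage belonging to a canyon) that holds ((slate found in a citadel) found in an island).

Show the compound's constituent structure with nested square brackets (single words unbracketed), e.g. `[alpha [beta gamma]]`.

The outermost head in the paraphrase is "cage" (specifically "canyon cage"), modified by "island citadel slate".
Within "island citadel slate", the head is "slate" (specifically "citadel slate") and the modifier is "island".
Within "citadel slate", the head is "slate" and the modifier is "citadel".
Within "canyon cage", the head is "cage" and the modifier is "canyon".
So the structure is [[island [citadel slate]] [canyon cage]].

[[island [citadel slate]] [canyon cage]]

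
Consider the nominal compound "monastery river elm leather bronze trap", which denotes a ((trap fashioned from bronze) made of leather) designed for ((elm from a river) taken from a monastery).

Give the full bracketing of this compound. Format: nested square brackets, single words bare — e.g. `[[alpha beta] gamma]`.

Whole compound: head "trap" (specifically "leather bronze trap"), modifier "monastery river elm".
"monastery river elm" → head "elm" (specifically "river elm"), modifier "monastery".
"river elm" → head "elm", modifier "river".
"leather bronze trap" → head "trap" (specifically "bronze trap"), modifier "leather".
"bronze trap" → head "trap", modifier "bronze".
Assembled: [[monastery [river elm]] [leather [bronze trap]]].

[[monastery [river elm]] [leather [bronze trap]]]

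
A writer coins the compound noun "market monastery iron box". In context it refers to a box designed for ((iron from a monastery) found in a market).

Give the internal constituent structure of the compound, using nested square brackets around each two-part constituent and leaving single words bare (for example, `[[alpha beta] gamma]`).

Overall it is a kind of box; the modifier is "market monastery iron".
"market monastery iron" → head "iron" (specifically "monastery iron"), modifier "market".
"monastery iron" → head "iron", modifier "monastery".
Putting it together: [[market [monastery iron]] box].

[[market [monastery iron]] box]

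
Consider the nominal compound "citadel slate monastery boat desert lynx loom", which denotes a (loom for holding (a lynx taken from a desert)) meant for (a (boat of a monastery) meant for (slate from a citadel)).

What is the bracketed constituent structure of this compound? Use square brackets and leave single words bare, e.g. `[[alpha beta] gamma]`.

Whole compound: head "loom" (specifically "desert lynx loom"), modifier "citadel slate monastery boat".
"citadel slate monastery boat" → head "boat" (specifically "monastery boat"), modifier "citadel slate".
"citadel slate" → head "slate", modifier "citadel".
"monastery boat" → head "boat", modifier "monastery".
"desert lynx loom" → head "loom", modifier "desert lynx".
"desert lynx" → head "lynx", modifier "desert".
Assembled: [[[citadel slate] [monastery boat]] [[desert lynx] loom]].

[[[citadel slate] [monastery boat]] [[desert lynx] loom]]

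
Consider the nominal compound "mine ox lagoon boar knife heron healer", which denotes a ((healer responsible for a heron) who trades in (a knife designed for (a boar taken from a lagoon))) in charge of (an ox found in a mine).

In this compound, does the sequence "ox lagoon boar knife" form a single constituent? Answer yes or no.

no

The top-level split is [mine ox] [lagoon boar knife heron healer]; the full structure is [[mine ox] [[[lagoon boar] knife] [heron healer]]].
"ox lagoon boar knife" straddles a constituent boundary, so it is not a single unit.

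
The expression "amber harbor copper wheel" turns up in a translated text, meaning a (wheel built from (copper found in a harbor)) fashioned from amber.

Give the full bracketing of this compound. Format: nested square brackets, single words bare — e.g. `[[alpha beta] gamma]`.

[amber [[harbor copper] wheel]]

The outermost head in the paraphrase is "wheel" (specifically "harbor copper wheel"), modified by "amber".
Inside "harbor copper wheel": head "wheel", modifier "harbor copper".
Inside "harbor copper": head "copper", modifier "harbor".
So the structure is [amber [[harbor copper] wheel]].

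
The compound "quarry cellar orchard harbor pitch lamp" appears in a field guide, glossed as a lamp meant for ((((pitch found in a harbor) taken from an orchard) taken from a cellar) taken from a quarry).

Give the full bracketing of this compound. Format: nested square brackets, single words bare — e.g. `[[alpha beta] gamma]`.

At the top level: head "lamp"; modifier "quarry cellar orchard harbor pitch".
"quarry cellar orchard harbor pitch" → head "pitch" (specifically "cellar orchard harbor pitch"), modifier "quarry".
"cellar orchard harbor pitch" → head "pitch" (specifically "orchard harbor pitch"), modifier "cellar".
"orchard harbor pitch" → head "pitch" (specifically "harbor pitch"), modifier "orchard".
"harbor pitch" → head "pitch", modifier "harbor".
So the structure is [[quarry [cellar [orchard [harbor pitch]]]] lamp].

[[quarry [cellar [orchard [harbor pitch]]]] lamp]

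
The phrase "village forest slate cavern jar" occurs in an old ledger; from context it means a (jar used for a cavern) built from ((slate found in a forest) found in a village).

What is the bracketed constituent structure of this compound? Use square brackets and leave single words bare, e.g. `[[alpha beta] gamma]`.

Whole compound: head "jar" (specifically "cavern jar"), modifier "village forest slate".
Within "village forest slate", the head is "slate" (specifically "forest slate") and the modifier is "village".
Within "forest slate", the head is "slate" and the modifier is "forest".
Within "cavern jar", the head is "jar" and the modifier is "cavern".
Putting it together: [[village [forest slate]] [cavern jar]].

[[village [forest slate]] [cavern jar]]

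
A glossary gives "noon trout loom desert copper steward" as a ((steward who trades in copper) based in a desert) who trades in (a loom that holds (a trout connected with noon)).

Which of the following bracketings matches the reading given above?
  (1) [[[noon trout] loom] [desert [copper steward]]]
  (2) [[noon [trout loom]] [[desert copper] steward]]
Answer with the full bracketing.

The paraphrase's head is the "steward" part ("desert copper steward"); its modifier is "noon trout loom".
That top-level split, carried through the inner groups, gives [[[noon trout] loom] [desert [copper steward]]].

[[[noon trout] loom] [desert [copper steward]]]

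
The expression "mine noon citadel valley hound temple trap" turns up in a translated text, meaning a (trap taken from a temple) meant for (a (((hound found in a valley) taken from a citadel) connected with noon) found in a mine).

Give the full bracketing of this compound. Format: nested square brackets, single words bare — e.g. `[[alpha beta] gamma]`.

[[mine [noon [citadel [valley hound]]]] [temple trap]]

Whole compound: head "trap" (specifically "temple trap"), modifier "mine noon citadel valley hound".
Within "mine noon citadel valley hound", the head is "hound" (specifically "noon citadel valley hound") and the modifier is "mine".
Within "noon citadel valley hound", the head is "hound" (specifically "citadel valley hound") and the modifier is "noon".
Within "citadel valley hound", the head is "hound" (specifically "valley hound") and the modifier is "citadel".
Within "valley hound", the head is "hound" and the modifier is "valley".
Within "temple trap", the head is "trap" and the modifier is "temple".
Assembled: [[mine [noon [citadel [valley hound]]]] [temple trap]].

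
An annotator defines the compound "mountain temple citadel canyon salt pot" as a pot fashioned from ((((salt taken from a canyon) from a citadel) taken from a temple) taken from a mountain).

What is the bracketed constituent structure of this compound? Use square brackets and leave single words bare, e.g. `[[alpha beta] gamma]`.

[[mountain [temple [citadel [canyon salt]]]] pot]

The outermost head in the paraphrase is "pot", modified by "mountain temple citadel canyon salt".
"mountain temple citadel canyon salt" → head "salt" (specifically "temple citadel canyon salt"), modifier "mountain".
"temple citadel canyon salt" → head "salt" (specifically "citadel canyon salt"), modifier "temple".
"citadel canyon salt" → head "salt" (specifically "canyon salt"), modifier "citadel".
"canyon salt" → head "salt", modifier "canyon".
Assembled: [[mountain [temple [citadel [canyon salt]]]] pot].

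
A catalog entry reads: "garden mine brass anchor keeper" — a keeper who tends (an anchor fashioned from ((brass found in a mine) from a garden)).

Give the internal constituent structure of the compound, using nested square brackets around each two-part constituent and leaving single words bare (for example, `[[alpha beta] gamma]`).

The outermost head in the paraphrase is "keeper", modified by "garden mine brass anchor".
Inside "garden mine brass anchor": head "anchor", modifier "garden mine brass".
Inside "garden mine brass": head "brass" (specifically "mine brass"), modifier "garden".
Inside "mine brass": head "brass", modifier "mine".
Assembled: [[[garden [mine brass]] anchor] keeper].

[[[garden [mine brass]] anchor] keeper]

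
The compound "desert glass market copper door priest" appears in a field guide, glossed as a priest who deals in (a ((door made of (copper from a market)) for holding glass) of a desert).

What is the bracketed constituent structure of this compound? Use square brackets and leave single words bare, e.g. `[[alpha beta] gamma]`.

[[desert [glass [[market copper] door]]] priest]

Whole compound: head "priest", modifier "desert glass market copper door".
"desert glass market copper door" → head "door" (specifically "glass market copper door"), modifier "desert".
"glass market copper door" → head "door" (specifically "market copper door"), modifier "glass".
"market copper door" → head "door", modifier "market copper".
"market copper" → head "copper", modifier "market".
Assembled: [[desert [glass [[market copper] door]]] priest].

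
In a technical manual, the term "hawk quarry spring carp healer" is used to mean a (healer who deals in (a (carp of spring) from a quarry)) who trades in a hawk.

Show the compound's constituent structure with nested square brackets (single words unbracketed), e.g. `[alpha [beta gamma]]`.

Whole compound: head "healer" (specifically "quarry spring carp healer"), modifier "hawk".
"quarry spring carp healer" → head "healer", modifier "quarry spring carp".
"quarry spring carp" → head "carp" (specifically "spring carp"), modifier "quarry".
"spring carp" → head "carp", modifier "spring".
Assembled: [hawk [[quarry [spring carp]] healer]].

[hawk [[quarry [spring carp]] healer]]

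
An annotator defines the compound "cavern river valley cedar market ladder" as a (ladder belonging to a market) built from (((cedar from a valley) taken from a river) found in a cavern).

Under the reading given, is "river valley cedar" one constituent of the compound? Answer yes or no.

The paraphrase groups the words so that "river valley cedar" is one unit: it corresponds to a single parenthesized sub-phrase.
The full structure is [[cavern [river [valley cedar]]] [market ladder]], in which [river valley cedar] is a constituent.

yes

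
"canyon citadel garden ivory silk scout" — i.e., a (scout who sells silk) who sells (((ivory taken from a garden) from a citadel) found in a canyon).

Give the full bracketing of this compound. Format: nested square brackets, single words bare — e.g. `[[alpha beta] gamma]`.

[[canyon [citadel [garden ivory]]] [silk scout]]

Overall it is a kind of scout (specifically "silk scout"); the modifier is "canyon citadel garden ivory".
Within "canyon citadel garden ivory", the head is "ivory" (specifically "citadel garden ivory") and the modifier is "canyon".
Within "citadel garden ivory", the head is "ivory" (specifically "garden ivory") and the modifier is "citadel".
Within "garden ivory", the head is "ivory" and the modifier is "garden".
Within "silk scout", the head is "scout" and the modifier is "silk".
Putting it together: [[canyon [citadel [garden ivory]]] [silk scout]].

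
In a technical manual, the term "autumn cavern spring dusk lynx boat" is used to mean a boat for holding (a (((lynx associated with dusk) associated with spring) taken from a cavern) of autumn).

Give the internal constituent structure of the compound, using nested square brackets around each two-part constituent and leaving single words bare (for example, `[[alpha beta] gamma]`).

Whole compound: head "boat", modifier "autumn cavern spring dusk lynx".
Within "autumn cavern spring dusk lynx", the head is "lynx" (specifically "cavern spring dusk lynx") and the modifier is "autumn".
Within "cavern spring dusk lynx", the head is "lynx" (specifically "spring dusk lynx") and the modifier is "cavern".
Within "spring dusk lynx", the head is "lynx" (specifically "dusk lynx") and the modifier is "spring".
Within "dusk lynx", the head is "lynx" and the modifier is "dusk".
So the structure is [[autumn [cavern [spring [dusk lynx]]]] boat].

[[autumn [cavern [spring [dusk lynx]]]] boat]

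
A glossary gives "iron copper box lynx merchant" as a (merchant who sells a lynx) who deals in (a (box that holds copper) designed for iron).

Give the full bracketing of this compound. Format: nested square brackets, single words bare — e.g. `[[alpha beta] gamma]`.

[[iron [copper box]] [lynx merchant]]

Whole compound: head "merchant" (specifically "lynx merchant"), modifier "iron copper box".
"iron copper box" → head "box" (specifically "copper box"), modifier "iron".
"copper box" → head "box", modifier "copper".
"lynx merchant" → head "merchant", modifier "lynx".
Assembled: [[iron [copper box]] [lynx merchant]].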